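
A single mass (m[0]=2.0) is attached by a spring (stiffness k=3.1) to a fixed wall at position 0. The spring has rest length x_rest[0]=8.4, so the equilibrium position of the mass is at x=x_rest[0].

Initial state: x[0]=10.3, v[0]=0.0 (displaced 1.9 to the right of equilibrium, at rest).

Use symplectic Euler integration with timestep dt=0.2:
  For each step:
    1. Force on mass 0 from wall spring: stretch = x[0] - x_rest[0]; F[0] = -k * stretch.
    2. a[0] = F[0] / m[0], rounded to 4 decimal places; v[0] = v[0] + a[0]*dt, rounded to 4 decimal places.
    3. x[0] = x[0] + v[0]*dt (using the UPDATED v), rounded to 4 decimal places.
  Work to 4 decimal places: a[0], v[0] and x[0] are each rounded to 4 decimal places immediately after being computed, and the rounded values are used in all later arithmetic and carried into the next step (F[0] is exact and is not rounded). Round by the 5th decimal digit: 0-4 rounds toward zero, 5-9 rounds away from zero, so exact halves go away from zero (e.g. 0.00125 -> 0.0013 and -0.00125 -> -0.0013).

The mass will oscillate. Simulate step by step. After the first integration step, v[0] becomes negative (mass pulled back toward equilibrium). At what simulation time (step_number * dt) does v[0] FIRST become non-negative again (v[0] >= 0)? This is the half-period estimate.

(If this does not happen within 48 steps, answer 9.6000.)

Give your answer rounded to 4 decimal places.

Step 0: x=[10.3000] v=[0.0000]
Step 1: x=[10.1822] v=[-0.5890]
Step 2: x=[9.9539] v=[-1.1415]
Step 3: x=[9.6293] v=[-1.6232]
Step 4: x=[9.2284] v=[-2.0043]
Step 5: x=[8.7762] v=[-2.2611]
Step 6: x=[8.3007] v=[-2.3777]
Step 7: x=[7.8313] v=[-2.3469]
Step 8: x=[7.3972] v=[-2.1706]
Step 9: x=[7.0253] v=[-1.8597]
Step 10: x=[6.7386] v=[-1.4335]
Step 11: x=[6.5549] v=[-0.9185]
Step 12: x=[6.4856] v=[-0.3465]
Step 13: x=[6.5350] v=[0.2470]
First v>=0 after going negative at step 13, time=2.6000

Answer: 2.6000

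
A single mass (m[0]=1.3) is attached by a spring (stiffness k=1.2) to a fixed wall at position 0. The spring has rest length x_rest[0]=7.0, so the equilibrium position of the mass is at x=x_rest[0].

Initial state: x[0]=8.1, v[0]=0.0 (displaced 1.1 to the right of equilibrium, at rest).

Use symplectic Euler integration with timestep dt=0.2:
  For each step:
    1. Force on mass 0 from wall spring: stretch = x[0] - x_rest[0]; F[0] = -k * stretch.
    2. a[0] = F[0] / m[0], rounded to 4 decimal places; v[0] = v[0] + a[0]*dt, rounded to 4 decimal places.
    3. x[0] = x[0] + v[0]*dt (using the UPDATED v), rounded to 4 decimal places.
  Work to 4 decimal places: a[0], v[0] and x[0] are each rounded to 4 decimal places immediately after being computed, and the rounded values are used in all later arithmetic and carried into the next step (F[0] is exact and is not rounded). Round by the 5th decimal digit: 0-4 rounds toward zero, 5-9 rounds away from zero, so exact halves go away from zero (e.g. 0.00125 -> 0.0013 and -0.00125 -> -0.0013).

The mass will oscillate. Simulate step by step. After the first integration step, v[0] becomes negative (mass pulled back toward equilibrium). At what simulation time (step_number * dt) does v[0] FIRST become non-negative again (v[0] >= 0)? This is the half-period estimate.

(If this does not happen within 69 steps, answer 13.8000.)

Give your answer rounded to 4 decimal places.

Answer: 3.4000

Derivation:
Step 0: x=[8.1000] v=[0.0000]
Step 1: x=[8.0594] v=[-0.2031]
Step 2: x=[7.9797] v=[-0.3987]
Step 3: x=[7.8638] v=[-0.5796]
Step 4: x=[7.7160] v=[-0.7391]
Step 5: x=[7.5417] v=[-0.8713]
Step 6: x=[7.3474] v=[-0.9713]
Step 7: x=[7.1403] v=[-1.0354]
Step 8: x=[6.9280] v=[-1.0613]
Step 9: x=[6.7184] v=[-1.0480]
Step 10: x=[6.5192] v=[-0.9960]
Step 11: x=[6.3378] v=[-0.9072]
Step 12: x=[6.1808] v=[-0.7849]
Step 13: x=[6.0541] v=[-0.6337]
Step 14: x=[5.9623] v=[-0.4591]
Step 15: x=[5.9088] v=[-0.2675]
Step 16: x=[5.8956] v=[-0.0660]
Step 17: x=[5.9232] v=[0.1379]
First v>=0 after going negative at step 17, time=3.4000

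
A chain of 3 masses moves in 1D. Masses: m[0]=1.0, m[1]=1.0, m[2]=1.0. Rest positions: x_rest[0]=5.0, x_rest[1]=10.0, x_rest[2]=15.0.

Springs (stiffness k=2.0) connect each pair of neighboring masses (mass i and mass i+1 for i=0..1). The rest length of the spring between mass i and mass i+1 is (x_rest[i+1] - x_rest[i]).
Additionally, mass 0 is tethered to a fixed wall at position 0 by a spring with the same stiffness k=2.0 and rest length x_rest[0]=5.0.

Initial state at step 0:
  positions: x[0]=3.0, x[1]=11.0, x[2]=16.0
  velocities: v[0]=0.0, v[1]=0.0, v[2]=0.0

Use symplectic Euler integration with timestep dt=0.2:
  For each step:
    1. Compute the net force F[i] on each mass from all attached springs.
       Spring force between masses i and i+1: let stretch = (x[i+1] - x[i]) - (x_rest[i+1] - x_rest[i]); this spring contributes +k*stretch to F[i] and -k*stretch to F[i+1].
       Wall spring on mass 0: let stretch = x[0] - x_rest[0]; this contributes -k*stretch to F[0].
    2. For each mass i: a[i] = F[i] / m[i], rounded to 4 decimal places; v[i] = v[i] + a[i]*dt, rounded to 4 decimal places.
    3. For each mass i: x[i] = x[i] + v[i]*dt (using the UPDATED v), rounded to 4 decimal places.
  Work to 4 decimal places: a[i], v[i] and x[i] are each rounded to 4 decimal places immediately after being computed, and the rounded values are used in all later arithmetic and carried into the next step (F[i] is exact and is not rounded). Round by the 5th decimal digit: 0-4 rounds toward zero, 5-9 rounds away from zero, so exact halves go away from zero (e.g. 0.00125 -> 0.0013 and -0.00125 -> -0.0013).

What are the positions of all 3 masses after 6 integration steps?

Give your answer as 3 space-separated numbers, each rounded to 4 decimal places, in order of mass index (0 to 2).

Answer: 6.9732 9.4731 15.1686

Derivation:
Step 0: x=[3.0000 11.0000 16.0000] v=[0.0000 0.0000 0.0000]
Step 1: x=[3.4000 10.7600 16.0000] v=[2.0000 -1.2000 0.0000]
Step 2: x=[4.1168 10.3504 15.9808] v=[3.5840 -2.0480 -0.0960]
Step 3: x=[5.0029 9.8925 15.9112] v=[4.4307 -2.2893 -0.3482]
Step 4: x=[5.8800 9.5250 15.7601] v=[4.3854 -1.8377 -0.7557]
Step 5: x=[6.5783 9.3647 15.5102] v=[3.4914 -0.8017 -1.2497]
Step 6: x=[6.9732 9.4731 15.1686] v=[1.9746 0.5419 -1.7079]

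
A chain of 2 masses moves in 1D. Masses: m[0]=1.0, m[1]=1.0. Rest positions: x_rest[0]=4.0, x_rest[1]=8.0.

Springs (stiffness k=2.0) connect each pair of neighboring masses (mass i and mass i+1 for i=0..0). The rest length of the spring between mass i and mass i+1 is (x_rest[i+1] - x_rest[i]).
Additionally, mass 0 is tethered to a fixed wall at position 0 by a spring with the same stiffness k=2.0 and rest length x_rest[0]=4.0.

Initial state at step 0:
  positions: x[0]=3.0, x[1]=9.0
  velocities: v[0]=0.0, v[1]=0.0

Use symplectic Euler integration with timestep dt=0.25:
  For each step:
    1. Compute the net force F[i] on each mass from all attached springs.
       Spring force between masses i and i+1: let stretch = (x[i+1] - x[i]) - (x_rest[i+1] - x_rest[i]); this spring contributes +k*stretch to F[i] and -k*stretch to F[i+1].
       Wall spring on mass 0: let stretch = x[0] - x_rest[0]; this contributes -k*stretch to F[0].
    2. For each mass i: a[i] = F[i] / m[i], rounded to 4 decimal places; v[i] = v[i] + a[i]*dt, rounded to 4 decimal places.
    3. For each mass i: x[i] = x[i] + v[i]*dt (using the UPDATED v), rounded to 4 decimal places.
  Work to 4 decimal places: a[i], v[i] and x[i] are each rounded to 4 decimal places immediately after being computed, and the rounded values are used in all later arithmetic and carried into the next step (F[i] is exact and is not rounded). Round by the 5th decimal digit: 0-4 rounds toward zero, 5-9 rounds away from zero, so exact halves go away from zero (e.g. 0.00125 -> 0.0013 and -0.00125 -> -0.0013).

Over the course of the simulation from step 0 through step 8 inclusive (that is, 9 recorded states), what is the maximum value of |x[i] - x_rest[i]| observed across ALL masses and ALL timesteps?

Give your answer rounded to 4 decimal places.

Answer: 1.2820

Derivation:
Step 0: x=[3.0000 9.0000] v=[0.0000 0.0000]
Step 1: x=[3.3750 8.7500] v=[1.5000 -1.0000]
Step 2: x=[4.0000 8.3281] v=[2.5000 -1.6875]
Step 3: x=[4.6660 7.8652] v=[2.6641 -1.8516]
Step 4: x=[5.1487 7.5024] v=[1.9307 -1.4512]
Step 5: x=[5.2820 7.3454] v=[0.5332 -0.6281]
Step 6: x=[5.0130 7.4305] v=[-1.0761 0.3402]
Step 7: x=[4.4195 7.7134] v=[-2.3739 1.1315]
Step 8: x=[3.6853 8.0846] v=[-2.9367 1.4846]
Max displacement = 1.2820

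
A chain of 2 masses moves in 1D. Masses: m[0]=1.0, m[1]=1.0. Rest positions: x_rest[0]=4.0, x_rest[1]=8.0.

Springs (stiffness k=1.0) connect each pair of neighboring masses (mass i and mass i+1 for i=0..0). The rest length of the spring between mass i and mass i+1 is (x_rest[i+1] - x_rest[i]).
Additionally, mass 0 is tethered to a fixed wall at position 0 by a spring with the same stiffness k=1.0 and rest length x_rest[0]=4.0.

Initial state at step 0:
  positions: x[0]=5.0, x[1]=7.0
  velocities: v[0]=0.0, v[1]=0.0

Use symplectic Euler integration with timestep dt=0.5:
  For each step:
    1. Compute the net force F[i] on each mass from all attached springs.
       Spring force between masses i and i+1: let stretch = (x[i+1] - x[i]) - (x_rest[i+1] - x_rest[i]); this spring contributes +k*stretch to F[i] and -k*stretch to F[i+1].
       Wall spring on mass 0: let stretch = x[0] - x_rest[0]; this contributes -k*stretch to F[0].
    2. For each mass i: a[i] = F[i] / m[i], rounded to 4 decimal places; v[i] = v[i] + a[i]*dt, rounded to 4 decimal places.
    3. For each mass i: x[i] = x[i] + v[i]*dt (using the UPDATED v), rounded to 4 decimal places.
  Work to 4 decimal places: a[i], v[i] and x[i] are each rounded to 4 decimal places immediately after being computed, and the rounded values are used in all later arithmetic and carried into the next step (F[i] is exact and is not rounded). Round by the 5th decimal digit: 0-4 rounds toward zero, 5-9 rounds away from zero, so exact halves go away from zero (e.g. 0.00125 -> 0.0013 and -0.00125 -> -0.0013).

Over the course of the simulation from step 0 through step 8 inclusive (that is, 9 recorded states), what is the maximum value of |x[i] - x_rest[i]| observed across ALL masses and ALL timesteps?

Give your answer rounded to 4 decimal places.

Answer: 1.3982

Derivation:
Step 0: x=[5.0000 7.0000] v=[0.0000 0.0000]
Step 1: x=[4.2500 7.5000] v=[-1.5000 1.0000]
Step 2: x=[3.2500 8.1875] v=[-2.0000 1.3750]
Step 3: x=[2.6719 8.6407] v=[-1.1563 0.9063]
Step 4: x=[2.9180 8.6017] v=[0.4922 -0.0781]
Step 5: x=[3.8556 8.1417] v=[1.8751 -0.9200]
Step 6: x=[4.9008 7.6102] v=[2.0904 -1.0631]
Step 7: x=[5.3982 7.4013] v=[0.9947 -0.4178]
Step 8: x=[5.0468 7.6917] v=[-0.7029 0.5807]
Max displacement = 1.3982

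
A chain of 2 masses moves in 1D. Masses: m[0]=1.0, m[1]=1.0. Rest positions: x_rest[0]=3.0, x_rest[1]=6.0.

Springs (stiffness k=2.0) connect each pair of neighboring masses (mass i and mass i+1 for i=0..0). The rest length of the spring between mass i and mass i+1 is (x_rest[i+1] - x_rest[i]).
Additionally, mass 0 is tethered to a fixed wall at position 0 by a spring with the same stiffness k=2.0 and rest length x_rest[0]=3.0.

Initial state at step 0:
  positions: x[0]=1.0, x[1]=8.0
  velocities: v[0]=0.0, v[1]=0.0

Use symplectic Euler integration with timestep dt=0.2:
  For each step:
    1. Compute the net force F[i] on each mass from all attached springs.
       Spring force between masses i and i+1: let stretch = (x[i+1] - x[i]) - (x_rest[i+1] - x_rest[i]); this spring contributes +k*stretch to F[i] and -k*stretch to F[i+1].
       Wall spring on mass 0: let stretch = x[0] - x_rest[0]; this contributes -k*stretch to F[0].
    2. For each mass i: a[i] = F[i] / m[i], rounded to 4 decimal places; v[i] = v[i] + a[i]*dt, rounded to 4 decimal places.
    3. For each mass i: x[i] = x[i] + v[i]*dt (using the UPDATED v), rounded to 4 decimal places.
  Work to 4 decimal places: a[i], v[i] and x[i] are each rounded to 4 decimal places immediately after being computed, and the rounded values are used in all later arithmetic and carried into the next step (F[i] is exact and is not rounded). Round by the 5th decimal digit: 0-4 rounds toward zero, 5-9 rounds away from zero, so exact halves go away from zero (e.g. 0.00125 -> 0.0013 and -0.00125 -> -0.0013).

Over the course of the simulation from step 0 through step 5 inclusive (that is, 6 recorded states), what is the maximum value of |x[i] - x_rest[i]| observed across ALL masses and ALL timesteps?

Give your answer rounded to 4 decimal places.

Step 0: x=[1.0000 8.0000] v=[0.0000 0.0000]
Step 1: x=[1.4800 7.6800] v=[2.4000 -1.6000]
Step 2: x=[2.3376 7.1040] v=[4.2880 -2.8800]
Step 3: x=[3.3895 6.3867] v=[5.2595 -3.5866]
Step 4: x=[4.4100 5.6696] v=[5.1026 -3.5855]
Step 5: x=[5.1785 5.0917] v=[3.8424 -2.8893]
Max displacement = 2.1785

Answer: 2.1785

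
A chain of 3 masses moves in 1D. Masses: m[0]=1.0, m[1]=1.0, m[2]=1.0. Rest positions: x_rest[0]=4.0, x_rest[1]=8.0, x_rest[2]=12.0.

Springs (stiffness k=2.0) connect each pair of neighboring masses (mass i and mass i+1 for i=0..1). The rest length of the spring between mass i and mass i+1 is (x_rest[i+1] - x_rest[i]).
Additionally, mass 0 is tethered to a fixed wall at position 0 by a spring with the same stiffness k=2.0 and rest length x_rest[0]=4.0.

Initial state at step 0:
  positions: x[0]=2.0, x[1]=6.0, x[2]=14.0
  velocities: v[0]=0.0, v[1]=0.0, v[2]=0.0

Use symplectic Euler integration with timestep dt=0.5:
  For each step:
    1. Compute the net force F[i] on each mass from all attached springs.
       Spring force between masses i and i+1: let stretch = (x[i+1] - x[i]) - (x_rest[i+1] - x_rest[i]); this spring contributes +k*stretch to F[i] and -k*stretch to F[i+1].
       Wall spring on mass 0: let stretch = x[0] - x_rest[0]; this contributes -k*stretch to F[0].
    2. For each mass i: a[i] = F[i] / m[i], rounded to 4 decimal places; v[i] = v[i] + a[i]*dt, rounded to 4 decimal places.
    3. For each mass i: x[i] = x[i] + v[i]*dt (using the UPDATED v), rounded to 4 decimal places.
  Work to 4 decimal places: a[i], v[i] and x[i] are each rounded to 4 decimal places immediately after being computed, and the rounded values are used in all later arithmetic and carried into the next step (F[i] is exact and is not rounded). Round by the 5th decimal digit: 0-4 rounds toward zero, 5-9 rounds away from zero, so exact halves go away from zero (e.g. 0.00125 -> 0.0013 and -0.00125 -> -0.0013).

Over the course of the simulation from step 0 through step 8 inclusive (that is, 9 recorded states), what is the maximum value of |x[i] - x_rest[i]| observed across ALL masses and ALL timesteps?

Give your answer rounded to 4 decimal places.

Answer: 3.1562

Derivation:
Step 0: x=[2.0000 6.0000 14.0000] v=[0.0000 0.0000 0.0000]
Step 1: x=[3.0000 8.0000 12.0000] v=[2.0000 4.0000 -4.0000]
Step 2: x=[5.0000 9.5000 10.0000] v=[4.0000 3.0000 -4.0000]
Step 3: x=[6.7500 9.0000 9.7500] v=[3.5000 -1.0000 -0.5000]
Step 4: x=[6.2500 7.7500 11.1250] v=[-1.0000 -2.5000 2.7500]
Step 5: x=[3.3750 7.4375 12.8125] v=[-5.7500 -0.6250 3.3750]
Step 6: x=[0.8438 7.7813 13.8125] v=[-5.0625 0.6875 2.0000]
Step 7: x=[1.3594 7.6719 13.7969] v=[1.0312 -0.2188 -0.0312]
Step 8: x=[4.3516 7.4688 12.7188] v=[5.9843 -0.4063 -2.1562]
Max displacement = 3.1562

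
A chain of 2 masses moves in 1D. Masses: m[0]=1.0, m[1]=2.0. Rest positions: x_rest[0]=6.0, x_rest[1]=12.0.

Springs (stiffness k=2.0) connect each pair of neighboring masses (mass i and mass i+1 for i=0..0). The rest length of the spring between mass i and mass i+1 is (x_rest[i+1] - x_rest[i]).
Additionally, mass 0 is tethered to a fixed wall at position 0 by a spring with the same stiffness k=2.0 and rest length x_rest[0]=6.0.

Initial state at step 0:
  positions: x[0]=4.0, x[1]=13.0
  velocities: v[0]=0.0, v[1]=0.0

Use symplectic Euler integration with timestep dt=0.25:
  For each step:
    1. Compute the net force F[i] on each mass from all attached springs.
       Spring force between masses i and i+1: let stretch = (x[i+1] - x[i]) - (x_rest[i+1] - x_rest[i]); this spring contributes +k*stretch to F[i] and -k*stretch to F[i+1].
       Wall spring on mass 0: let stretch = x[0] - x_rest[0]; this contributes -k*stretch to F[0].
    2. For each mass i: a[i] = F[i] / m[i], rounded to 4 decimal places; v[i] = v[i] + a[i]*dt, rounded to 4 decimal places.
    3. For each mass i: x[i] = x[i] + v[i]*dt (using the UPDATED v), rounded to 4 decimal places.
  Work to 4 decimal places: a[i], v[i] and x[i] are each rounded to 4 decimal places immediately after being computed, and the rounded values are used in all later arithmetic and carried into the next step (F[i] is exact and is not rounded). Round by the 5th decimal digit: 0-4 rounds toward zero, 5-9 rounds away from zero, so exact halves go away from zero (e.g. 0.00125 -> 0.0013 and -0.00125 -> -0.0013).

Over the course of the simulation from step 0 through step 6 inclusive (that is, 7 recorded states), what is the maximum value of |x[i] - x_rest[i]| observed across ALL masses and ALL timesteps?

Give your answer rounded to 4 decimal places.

Step 0: x=[4.0000 13.0000] v=[0.0000 0.0000]
Step 1: x=[4.6250 12.8125] v=[2.5000 -0.7500]
Step 2: x=[5.6953 12.4883] v=[4.2813 -1.2969]
Step 3: x=[6.9029 12.1145] v=[4.8302 -1.4952]
Step 4: x=[7.8991 11.7900] v=[3.9846 -1.2981]
Step 5: x=[8.3942 11.5973] v=[1.9805 -0.7708]
Step 6: x=[8.2404 11.5794] v=[-0.6151 -0.0716]
Max displacement = 2.3942

Answer: 2.3942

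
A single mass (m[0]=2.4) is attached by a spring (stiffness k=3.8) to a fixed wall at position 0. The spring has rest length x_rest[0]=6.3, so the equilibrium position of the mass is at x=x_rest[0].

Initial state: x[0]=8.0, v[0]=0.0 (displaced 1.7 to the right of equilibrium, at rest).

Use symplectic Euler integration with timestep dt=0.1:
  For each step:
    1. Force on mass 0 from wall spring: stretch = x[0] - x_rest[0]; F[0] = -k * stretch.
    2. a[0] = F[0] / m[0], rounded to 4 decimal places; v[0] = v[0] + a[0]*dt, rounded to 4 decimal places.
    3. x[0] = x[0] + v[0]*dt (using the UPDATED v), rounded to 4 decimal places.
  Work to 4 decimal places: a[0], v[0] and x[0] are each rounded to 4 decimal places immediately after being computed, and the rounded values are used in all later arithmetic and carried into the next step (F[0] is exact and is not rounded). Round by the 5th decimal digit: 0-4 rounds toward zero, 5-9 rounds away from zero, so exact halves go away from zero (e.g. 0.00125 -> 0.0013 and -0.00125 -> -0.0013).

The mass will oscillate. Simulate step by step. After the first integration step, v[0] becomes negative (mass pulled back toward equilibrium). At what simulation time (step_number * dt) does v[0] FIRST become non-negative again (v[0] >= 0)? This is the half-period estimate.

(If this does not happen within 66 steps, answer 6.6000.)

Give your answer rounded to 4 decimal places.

Step 0: x=[8.0000] v=[0.0000]
Step 1: x=[7.9731] v=[-0.2692]
Step 2: x=[7.9197] v=[-0.5341]
Step 3: x=[7.8406] v=[-0.7906]
Step 4: x=[7.7372] v=[-1.0345]
Step 5: x=[7.6110] v=[-1.2621]
Step 6: x=[7.4640] v=[-1.4697]
Step 7: x=[7.2986] v=[-1.6540]
Step 8: x=[7.1174] v=[-1.8121]
Step 9: x=[6.9233] v=[-1.9415]
Step 10: x=[6.7193] v=[-2.0402]
Step 11: x=[6.5086] v=[-2.1066]
Step 12: x=[6.2946] v=[-2.1396]
Step 13: x=[6.0807] v=[-2.1387]
Step 14: x=[5.8703] v=[-2.1040]
Step 15: x=[5.6667] v=[-2.0360]
Step 16: x=[5.4731] v=[-1.9357]
Step 17: x=[5.2926] v=[-1.8048]
Step 18: x=[5.1281] v=[-1.6453]
Step 19: x=[4.9821] v=[-1.4598]
Step 20: x=[4.8570] v=[-1.2511]
Step 21: x=[4.7547] v=[-1.0226]
Step 22: x=[4.6769] v=[-0.7779]
Step 23: x=[4.6248] v=[-0.5209]
Step 24: x=[4.5992] v=[-0.2557]
Step 25: x=[4.6006] v=[0.0136]
First v>=0 after going negative at step 25, time=2.5000

Answer: 2.5000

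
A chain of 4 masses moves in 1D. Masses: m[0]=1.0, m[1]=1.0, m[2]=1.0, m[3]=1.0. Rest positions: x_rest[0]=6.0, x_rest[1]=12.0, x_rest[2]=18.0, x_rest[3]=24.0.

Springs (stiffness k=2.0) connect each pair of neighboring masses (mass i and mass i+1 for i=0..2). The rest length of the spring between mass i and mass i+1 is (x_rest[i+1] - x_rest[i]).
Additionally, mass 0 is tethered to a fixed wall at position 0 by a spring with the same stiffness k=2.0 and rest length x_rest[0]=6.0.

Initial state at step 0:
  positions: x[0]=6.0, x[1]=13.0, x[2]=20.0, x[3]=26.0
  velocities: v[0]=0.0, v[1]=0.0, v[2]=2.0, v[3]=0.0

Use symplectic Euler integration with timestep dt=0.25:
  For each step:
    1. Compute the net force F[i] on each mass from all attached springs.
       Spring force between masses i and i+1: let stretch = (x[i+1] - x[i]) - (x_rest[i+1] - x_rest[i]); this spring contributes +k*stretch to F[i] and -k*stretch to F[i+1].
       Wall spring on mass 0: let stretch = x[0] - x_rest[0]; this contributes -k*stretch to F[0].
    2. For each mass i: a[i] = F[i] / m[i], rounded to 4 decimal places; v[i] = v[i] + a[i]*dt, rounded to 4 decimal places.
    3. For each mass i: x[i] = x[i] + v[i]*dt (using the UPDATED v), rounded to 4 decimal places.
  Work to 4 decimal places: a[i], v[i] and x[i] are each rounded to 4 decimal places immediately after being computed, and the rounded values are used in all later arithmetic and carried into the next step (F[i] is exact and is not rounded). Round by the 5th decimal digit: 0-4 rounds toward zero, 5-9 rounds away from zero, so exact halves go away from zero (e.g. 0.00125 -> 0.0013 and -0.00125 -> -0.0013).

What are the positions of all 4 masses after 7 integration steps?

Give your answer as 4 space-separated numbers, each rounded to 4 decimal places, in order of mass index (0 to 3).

Answer: 7.3534 13.9584 19.4041 26.4087

Derivation:
Step 0: x=[6.0000 13.0000 20.0000 26.0000] v=[0.0000 0.0000 2.0000 0.0000]
Step 1: x=[6.1250 13.0000 20.3750 26.0000] v=[0.5000 0.0000 1.5000 0.0000]
Step 2: x=[6.3438 13.0625 20.5313 26.0469] v=[0.8750 0.2500 0.6250 0.1875]
Step 3: x=[6.6094 13.2188 20.4434 26.1543] v=[1.0625 0.6251 -0.3516 0.4297]
Step 4: x=[6.8750 13.4520 20.1663 26.2979] v=[1.0625 0.9327 -1.1085 0.5743]
Step 5: x=[7.1034 13.7024 19.8163 26.4250] v=[0.9135 1.0014 -1.3999 0.5085]
Step 6: x=[7.2687 13.8921 19.5282 26.4761] v=[0.6613 0.7589 -1.1525 0.2042]
Step 7: x=[7.3534 13.9584 19.4041 26.4087] v=[0.3387 0.2653 -0.4966 -0.2698]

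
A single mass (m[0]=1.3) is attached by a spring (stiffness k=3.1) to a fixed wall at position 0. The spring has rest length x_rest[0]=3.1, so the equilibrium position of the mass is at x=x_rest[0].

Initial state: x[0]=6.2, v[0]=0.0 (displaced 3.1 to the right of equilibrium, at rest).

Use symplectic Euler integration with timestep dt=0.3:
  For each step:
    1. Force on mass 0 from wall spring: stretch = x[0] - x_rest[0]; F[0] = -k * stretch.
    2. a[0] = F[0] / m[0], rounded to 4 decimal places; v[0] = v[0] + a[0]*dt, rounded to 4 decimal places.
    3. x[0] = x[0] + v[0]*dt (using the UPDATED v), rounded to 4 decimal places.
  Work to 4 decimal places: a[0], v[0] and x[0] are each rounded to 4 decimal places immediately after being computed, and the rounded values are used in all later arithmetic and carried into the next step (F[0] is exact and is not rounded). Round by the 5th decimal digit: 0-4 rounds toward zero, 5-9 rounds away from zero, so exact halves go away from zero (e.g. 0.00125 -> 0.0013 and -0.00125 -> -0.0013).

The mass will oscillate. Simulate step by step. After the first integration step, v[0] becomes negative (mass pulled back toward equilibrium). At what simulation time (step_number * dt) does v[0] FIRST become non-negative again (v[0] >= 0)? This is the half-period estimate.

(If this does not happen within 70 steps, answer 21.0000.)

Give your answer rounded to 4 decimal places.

Step 0: x=[6.2000] v=[0.0000]
Step 1: x=[5.5347] v=[-2.2177]
Step 2: x=[4.3469] v=[-3.9594]
Step 3: x=[2.8915] v=[-4.8514]
Step 4: x=[1.4808] v=[-4.7022]
Step 5: x=[0.4177] v=[-3.5438]
Step 6: x=[-0.0698] v=[-1.6249]
Step 7: x=[0.1230] v=[0.6427]
First v>=0 after going negative at step 7, time=2.1000

Answer: 2.1000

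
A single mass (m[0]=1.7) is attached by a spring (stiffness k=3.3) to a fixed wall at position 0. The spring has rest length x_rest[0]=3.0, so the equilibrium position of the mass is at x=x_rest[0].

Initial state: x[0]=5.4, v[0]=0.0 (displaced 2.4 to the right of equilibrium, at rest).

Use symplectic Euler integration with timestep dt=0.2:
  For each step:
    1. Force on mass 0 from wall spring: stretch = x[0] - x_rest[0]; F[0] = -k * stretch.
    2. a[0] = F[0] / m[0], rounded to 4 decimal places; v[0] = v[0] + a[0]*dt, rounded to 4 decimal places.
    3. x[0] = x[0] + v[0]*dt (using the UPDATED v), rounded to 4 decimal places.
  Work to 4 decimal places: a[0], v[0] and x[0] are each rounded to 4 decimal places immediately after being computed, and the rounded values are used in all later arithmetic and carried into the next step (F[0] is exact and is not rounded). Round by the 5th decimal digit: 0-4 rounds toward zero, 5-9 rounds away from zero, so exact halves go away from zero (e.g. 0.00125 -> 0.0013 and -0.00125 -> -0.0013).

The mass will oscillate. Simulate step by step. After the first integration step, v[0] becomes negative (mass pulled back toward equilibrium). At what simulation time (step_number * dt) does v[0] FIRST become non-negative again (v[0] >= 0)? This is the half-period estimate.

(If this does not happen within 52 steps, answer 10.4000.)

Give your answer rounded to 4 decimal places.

Answer: 2.4000

Derivation:
Step 0: x=[5.4000] v=[0.0000]
Step 1: x=[5.2136] v=[-0.9318]
Step 2: x=[4.8554] v=[-1.7912]
Step 3: x=[4.3531] v=[-2.5115]
Step 4: x=[3.7457] v=[-3.0368]
Step 5: x=[3.0804] v=[-3.3263]
Step 6: x=[2.4089] v=[-3.3575]
Step 7: x=[1.7833] v=[-3.1280]
Step 8: x=[1.2522] v=[-2.6556]
Step 9: x=[0.8568] v=[-1.9770]
Step 10: x=[0.6278] v=[-1.1449]
Step 11: x=[0.5830] v=[-0.2239]
Step 12: x=[0.7259] v=[0.7145]
First v>=0 after going negative at step 12, time=2.4000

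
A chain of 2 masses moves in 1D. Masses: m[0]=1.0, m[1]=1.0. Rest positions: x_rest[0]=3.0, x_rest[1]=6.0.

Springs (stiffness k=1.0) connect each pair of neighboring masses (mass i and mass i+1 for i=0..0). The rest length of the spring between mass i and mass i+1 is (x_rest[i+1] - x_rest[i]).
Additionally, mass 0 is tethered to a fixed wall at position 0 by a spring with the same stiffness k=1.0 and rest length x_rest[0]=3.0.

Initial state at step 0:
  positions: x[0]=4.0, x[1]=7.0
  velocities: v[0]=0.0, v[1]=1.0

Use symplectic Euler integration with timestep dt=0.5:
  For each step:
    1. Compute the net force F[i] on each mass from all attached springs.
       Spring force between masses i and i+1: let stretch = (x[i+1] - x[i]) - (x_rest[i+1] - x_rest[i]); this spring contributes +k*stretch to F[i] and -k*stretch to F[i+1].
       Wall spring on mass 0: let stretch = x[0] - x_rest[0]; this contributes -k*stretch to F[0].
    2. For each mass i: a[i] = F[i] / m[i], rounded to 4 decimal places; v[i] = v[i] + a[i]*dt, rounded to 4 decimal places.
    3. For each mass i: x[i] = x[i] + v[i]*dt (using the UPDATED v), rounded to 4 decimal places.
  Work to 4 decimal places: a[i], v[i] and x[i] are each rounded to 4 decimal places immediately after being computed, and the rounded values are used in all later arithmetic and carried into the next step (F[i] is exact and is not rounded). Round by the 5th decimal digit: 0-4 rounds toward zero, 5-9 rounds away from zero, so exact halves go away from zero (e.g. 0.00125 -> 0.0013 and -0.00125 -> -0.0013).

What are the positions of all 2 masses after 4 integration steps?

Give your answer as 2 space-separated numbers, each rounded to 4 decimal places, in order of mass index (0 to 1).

Answer: 3.6289 7.4453

Derivation:
Step 0: x=[4.0000 7.0000] v=[0.0000 1.0000]
Step 1: x=[3.7500 7.5000] v=[-0.5000 1.0000]
Step 2: x=[3.5000 7.8125] v=[-0.5000 0.6250]
Step 3: x=[3.4531 7.7969] v=[-0.0938 -0.0313]
Step 4: x=[3.6289 7.4453] v=[0.3516 -0.7032]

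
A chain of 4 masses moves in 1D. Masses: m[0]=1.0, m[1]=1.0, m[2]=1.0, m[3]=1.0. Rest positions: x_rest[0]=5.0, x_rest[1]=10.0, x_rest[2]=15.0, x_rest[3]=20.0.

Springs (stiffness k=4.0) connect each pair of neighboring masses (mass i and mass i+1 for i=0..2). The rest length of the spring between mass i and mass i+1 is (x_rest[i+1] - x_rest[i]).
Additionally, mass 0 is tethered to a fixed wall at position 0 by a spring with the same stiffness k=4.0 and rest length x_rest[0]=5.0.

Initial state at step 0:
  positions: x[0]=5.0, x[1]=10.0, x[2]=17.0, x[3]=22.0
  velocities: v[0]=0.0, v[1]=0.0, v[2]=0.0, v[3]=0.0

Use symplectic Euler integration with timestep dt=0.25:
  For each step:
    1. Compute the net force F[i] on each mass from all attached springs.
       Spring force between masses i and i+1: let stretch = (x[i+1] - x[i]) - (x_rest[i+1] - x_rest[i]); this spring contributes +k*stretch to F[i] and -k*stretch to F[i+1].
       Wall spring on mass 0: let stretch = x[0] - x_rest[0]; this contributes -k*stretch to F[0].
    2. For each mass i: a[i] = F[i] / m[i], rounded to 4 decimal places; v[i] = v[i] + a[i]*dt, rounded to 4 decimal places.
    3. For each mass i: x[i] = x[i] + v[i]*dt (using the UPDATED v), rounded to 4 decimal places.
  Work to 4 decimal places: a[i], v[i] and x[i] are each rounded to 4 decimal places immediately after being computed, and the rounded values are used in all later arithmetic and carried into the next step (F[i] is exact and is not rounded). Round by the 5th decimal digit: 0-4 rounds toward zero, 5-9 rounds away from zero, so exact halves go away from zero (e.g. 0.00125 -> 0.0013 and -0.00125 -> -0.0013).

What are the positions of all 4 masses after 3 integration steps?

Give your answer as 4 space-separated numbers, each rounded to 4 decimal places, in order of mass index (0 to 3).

Answer: 5.4688 11.4375 15.5625 21.5000

Derivation:
Step 0: x=[5.0000 10.0000 17.0000 22.0000] v=[0.0000 0.0000 0.0000 0.0000]
Step 1: x=[5.0000 10.5000 16.5000 22.0000] v=[0.0000 2.0000 -2.0000 0.0000]
Step 2: x=[5.1250 11.1250 15.8750 21.8750] v=[0.5000 2.5000 -2.5000 -0.5000]
Step 3: x=[5.4688 11.4375 15.5625 21.5000] v=[1.3750 1.2500 -1.2500 -1.5000]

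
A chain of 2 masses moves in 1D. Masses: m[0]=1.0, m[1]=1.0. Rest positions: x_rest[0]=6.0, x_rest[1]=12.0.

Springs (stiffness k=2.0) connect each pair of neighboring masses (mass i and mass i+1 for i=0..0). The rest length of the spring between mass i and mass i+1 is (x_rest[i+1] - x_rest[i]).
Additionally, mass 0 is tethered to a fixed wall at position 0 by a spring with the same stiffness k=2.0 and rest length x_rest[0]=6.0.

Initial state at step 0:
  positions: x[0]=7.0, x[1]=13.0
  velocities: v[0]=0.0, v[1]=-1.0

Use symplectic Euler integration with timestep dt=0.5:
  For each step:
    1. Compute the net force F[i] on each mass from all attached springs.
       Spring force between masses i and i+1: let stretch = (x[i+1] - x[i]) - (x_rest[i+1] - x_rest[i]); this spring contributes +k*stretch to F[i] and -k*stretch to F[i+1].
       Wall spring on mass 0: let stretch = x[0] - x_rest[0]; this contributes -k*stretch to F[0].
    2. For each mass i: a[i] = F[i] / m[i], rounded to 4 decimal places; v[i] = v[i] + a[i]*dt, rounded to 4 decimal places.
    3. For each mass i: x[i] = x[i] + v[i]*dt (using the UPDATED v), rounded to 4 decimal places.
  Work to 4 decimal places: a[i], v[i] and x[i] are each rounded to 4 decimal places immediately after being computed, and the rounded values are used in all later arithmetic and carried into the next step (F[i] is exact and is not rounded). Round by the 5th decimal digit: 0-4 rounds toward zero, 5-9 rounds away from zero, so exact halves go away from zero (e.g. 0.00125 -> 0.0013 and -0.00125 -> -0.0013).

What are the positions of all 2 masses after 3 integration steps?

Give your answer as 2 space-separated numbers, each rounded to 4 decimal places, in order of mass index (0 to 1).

Step 0: x=[7.0000 13.0000] v=[0.0000 -1.0000]
Step 1: x=[6.5000 12.5000] v=[-1.0000 -1.0000]
Step 2: x=[5.7500 12.0000] v=[-1.5000 -1.0000]
Step 3: x=[5.2500 11.3750] v=[-1.0000 -1.2500]

Answer: 5.2500 11.3750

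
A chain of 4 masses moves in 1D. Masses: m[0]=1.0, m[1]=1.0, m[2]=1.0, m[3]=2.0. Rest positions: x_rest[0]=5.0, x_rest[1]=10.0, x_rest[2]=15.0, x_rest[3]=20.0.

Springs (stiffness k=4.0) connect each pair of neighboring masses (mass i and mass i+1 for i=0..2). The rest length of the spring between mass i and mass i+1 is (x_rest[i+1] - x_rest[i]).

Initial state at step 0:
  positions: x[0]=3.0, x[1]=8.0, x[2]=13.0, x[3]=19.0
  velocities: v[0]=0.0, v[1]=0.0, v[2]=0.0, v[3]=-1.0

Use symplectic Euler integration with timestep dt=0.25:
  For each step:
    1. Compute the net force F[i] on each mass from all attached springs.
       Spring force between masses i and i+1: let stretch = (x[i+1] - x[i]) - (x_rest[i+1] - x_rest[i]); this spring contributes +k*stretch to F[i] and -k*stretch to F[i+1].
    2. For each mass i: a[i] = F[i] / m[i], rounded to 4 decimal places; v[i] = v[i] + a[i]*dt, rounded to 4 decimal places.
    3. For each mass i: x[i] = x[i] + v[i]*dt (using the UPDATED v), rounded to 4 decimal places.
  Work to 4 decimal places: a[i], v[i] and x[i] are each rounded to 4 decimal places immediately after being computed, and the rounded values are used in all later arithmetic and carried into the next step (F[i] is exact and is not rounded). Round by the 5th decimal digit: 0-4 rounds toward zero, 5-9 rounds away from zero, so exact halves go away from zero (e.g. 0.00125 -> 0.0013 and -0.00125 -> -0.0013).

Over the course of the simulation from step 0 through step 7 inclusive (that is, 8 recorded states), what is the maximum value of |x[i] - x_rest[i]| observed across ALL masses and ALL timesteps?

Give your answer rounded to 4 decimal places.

Step 0: x=[3.0000 8.0000 13.0000 19.0000] v=[0.0000 0.0000 0.0000 -1.0000]
Step 1: x=[3.0000 8.0000 13.2500 18.6250] v=[0.0000 0.0000 1.0000 -1.5000]
Step 2: x=[3.0000 8.0625 13.5313 18.2031] v=[0.0000 0.2500 1.1250 -1.6875]
Step 3: x=[3.0156 8.2266 13.6133 17.8223] v=[0.0625 0.6563 0.3280 -1.5234]
Step 4: x=[3.0840 8.4346 13.4009 17.5403] v=[0.2735 0.8320 -0.8497 -1.1279]
Step 5: x=[3.2400 8.5465 12.9818 17.3659] v=[0.6241 0.4477 -1.6766 -0.6976]
Step 6: x=[3.4727 8.4406 12.5499 17.2685] v=[0.9306 -0.4235 -1.7278 -0.3897]
Step 7: x=[3.6973 8.1201 12.2703 17.2063] v=[0.8985 -1.2821 -1.1185 -0.2490]
Max displacement = 2.7937

Answer: 2.7937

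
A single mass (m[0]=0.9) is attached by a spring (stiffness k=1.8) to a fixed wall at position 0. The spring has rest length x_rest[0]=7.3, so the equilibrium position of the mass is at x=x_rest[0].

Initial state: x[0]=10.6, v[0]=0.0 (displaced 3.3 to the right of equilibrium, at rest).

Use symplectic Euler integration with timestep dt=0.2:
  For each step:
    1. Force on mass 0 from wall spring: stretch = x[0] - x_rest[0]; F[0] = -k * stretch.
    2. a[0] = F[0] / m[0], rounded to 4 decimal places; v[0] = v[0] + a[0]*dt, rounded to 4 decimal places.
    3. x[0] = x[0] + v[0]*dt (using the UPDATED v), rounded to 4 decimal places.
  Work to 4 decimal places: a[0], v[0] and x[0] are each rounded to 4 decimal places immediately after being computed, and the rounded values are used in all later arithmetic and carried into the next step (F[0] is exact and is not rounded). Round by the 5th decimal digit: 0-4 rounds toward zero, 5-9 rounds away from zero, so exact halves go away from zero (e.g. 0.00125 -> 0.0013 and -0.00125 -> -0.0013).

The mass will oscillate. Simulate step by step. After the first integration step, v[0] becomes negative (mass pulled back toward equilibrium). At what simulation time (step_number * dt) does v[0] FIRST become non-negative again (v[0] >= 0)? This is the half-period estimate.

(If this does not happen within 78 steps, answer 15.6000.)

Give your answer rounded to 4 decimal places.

Answer: 2.4000

Derivation:
Step 0: x=[10.6000] v=[0.0000]
Step 1: x=[10.3360] v=[-1.3200]
Step 2: x=[9.8291] v=[-2.5344]
Step 3: x=[9.1199] v=[-3.5460]
Step 4: x=[8.2651] v=[-4.2740]
Step 5: x=[7.3331] v=[-4.6600]
Step 6: x=[6.3985] v=[-4.6732]
Step 7: x=[5.5360] v=[-4.3126]
Step 8: x=[4.8146] v=[-3.6070]
Step 9: x=[4.2920] v=[-2.6128]
Step 10: x=[4.0101] v=[-1.4096]
Step 11: x=[3.9914] v=[-0.0936]
Step 12: x=[4.2374] v=[1.2298]
First v>=0 after going negative at step 12, time=2.4000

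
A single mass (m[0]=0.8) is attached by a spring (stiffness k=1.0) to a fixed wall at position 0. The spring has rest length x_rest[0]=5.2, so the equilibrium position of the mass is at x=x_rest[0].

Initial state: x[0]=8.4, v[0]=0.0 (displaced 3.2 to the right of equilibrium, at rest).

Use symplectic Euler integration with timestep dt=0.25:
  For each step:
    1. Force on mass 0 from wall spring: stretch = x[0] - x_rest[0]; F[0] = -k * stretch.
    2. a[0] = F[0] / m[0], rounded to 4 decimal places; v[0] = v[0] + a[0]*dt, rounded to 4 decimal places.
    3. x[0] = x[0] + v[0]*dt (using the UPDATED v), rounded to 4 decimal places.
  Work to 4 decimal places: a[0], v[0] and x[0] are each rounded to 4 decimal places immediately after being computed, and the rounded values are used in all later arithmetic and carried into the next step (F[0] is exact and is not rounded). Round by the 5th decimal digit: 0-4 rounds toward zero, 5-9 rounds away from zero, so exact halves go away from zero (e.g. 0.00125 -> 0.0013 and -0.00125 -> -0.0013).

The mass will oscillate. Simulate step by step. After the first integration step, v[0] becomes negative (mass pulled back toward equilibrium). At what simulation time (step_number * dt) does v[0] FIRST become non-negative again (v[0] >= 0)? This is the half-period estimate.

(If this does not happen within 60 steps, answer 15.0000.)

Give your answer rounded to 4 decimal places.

Step 0: x=[8.4000] v=[0.0000]
Step 1: x=[8.1500] v=[-1.0000]
Step 2: x=[7.6695] v=[-1.9219]
Step 3: x=[6.9961] v=[-2.6936]
Step 4: x=[6.1824] v=[-3.2549]
Step 5: x=[5.2919] v=[-3.5619]
Step 6: x=[4.3943] v=[-3.5906]
Step 7: x=[3.5596] v=[-3.3388]
Step 8: x=[2.8531] v=[-2.8262]
Step 9: x=[2.3299] v=[-2.0928]
Step 10: x=[2.0309] v=[-1.1959]
Step 11: x=[1.9795] v=[-0.2056]
Step 12: x=[2.1797] v=[0.8008]
First v>=0 after going negative at step 12, time=3.0000

Answer: 3.0000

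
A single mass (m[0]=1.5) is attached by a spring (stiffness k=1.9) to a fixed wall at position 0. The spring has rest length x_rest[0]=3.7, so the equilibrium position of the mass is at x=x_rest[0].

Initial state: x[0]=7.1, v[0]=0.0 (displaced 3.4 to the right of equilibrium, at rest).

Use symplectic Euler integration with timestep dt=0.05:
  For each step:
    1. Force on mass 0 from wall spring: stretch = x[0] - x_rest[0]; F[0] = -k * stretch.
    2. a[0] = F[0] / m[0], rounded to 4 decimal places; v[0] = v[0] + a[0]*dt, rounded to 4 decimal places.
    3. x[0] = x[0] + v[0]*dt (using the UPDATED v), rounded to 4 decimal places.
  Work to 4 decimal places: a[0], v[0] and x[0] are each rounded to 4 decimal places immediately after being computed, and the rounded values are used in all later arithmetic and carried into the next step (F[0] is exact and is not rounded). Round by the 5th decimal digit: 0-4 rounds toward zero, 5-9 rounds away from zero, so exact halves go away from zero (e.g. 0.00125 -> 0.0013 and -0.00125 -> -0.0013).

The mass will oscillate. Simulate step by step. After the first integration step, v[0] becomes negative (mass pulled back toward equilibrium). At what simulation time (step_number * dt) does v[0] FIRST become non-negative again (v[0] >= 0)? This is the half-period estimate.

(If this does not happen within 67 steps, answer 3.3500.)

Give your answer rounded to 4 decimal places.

Step 0: x=[7.1000] v=[0.0000]
Step 1: x=[7.0892] v=[-0.2153]
Step 2: x=[7.0677] v=[-0.4300]
Step 3: x=[7.0355] v=[-0.6433]
Step 4: x=[6.9928] v=[-0.8546]
Step 5: x=[6.9396] v=[-1.0631]
Step 6: x=[6.8762] v=[-1.2683]
Step 7: x=[6.8027] v=[-1.4695]
Step 8: x=[6.7194] v=[-1.6660]
Step 9: x=[6.6265] v=[-1.8572]
Step 10: x=[6.5244] v=[-2.0425]
Step 11: x=[6.4133] v=[-2.2214]
Step 12: x=[6.2936] v=[-2.3932]
Step 13: x=[6.1657] v=[-2.5575]
Step 14: x=[6.0300] v=[-2.7137]
Step 15: x=[5.8869] v=[-2.8613]
Step 16: x=[5.7369] v=[-2.9998]
Step 17: x=[5.5805] v=[-3.1288]
Step 18: x=[5.4181] v=[-3.2479]
Step 19: x=[5.2503] v=[-3.3567]
Step 20: x=[5.0776] v=[-3.4549]
Step 21: x=[4.9005] v=[-3.5422]
Step 22: x=[4.7196] v=[-3.6182]
Step 23: x=[4.5355] v=[-3.6828]
Step 24: x=[4.3487] v=[-3.7357]
Step 25: x=[4.1599] v=[-3.7768]
Step 26: x=[3.9696] v=[-3.8059]
Step 27: x=[3.7785] v=[-3.8230]
Step 28: x=[3.5871] v=[-3.8280]
Step 29: x=[3.3961] v=[-3.8209]
Step 30: x=[3.2060] v=[-3.8017]
Step 31: x=[3.0175] v=[-3.7704]
Step 32: x=[2.8311] v=[-3.7272]
Step 33: x=[2.6475] v=[-3.6722]
Step 34: x=[2.4672] v=[-3.6055]
Step 35: x=[2.2908] v=[-3.5274]
Step 36: x=[2.1189] v=[-3.4382]
Step 37: x=[1.9520] v=[-3.3381]
Step 38: x=[1.7906] v=[-3.2274]
Step 39: x=[1.6353] v=[-3.1065]
Step 40: x=[1.4865] v=[-2.9757]
Step 41: x=[1.3447] v=[-2.8355]
Step 42: x=[1.2104] v=[-2.6863]
Step 43: x=[1.0840] v=[-2.5286]
Step 44: x=[0.9659] v=[-2.3629]
Step 45: x=[0.8564] v=[-2.1897]
Step 46: x=[0.7559] v=[-2.0096]
Step 47: x=[0.6647] v=[-1.8231]
Step 48: x=[0.5832] v=[-1.6309]
Step 49: x=[0.5115] v=[-1.4335]
Step 50: x=[0.4499] v=[-1.2316]
Step 51: x=[0.3986] v=[-1.0258]
Step 52: x=[0.3578] v=[-0.8167]
Step 53: x=[0.3276] v=[-0.6050]
Step 54: x=[0.3080] v=[-0.3914]
Step 55: x=[0.2992] v=[-0.1766]
Step 56: x=[0.3011] v=[0.0388]
First v>=0 after going negative at step 56, time=2.8000

Answer: 2.8000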